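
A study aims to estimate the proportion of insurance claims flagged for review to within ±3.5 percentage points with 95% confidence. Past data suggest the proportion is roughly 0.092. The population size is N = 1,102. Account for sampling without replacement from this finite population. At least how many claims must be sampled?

n = 212

For a proportion with margin E = 0.035 at 95% confidence, z = 1.960.
n = p̂(1−p̂)(z/E)² = 0.092 × 0.908 × (1.960/0.035)² = 261.97 — call this n₀.
Finite-population correction with N = 1,102: n = n₀ / (1 + (n₀−1)/N) = 261.97 / 1.237 = 211.78
Round up: n = 212.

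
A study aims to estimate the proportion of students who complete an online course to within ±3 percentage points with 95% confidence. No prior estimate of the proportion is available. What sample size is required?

For a proportion with margin E = 0.03 at 95% confidence, z = 1.960.
With no prior estimate, use p = 0.5, which maximizes p(1−p) at 0.25.
n = 0.25 × (z/E)² = 0.25 × (1.960/0.03)² = 1067.11
Round up: n = 1068.

n = 1068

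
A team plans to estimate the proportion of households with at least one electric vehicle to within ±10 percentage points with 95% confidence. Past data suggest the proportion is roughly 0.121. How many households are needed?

For a proportion with margin E = 0.1 at 95% confidence, z = 1.960.
n = p̂(1−p̂)(z/E)² = 0.121 × 0.879 × (1.960/0.1)² = 40.86
Round up: n = 41.

41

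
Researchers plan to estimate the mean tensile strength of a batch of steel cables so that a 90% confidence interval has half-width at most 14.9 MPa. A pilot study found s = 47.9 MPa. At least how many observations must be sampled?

28

For a mean, the margin of error is E = z·σ/√n, so n = (zσ/E)².
At 90% confidence, z = 1.645.
n = (1.645 × 47.9 / 14.9)² = 27.97
Round up: n = 28.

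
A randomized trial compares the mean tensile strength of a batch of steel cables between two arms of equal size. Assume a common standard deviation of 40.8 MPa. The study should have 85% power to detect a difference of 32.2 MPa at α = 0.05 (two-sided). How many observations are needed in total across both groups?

58 total

For two equal groups, n per group = 2·((z_{α/2} + z_β)·σ/δ)².
z_{α/2} = 1.960; z_β = 1.036 (power 85%).
n = 2 × (2.996 × 40.8 / 32.2)² = 2 × 14.41 = 28.82
Round up: n = 29 per group.
Total across both groups: 2 × 29 = 58.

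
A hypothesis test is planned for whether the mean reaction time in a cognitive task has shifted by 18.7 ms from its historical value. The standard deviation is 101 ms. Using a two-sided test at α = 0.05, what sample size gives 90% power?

For a one-sample z-test, n = ((z_{α/2} + z_β)·σ/δ)².
z_{α/2} = 1.960 (two-sided α = 0.05); z_β = 1.282 (power 90% → β = 0.1).
n = (3.242 × 101 / 18.7)² = 306.61
Round up: n = 307.

n = 307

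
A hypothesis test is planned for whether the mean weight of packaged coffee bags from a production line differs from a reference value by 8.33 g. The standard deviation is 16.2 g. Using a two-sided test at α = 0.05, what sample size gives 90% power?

For a one-sample z-test, n = ((z_{α/2} + z_β)·σ/δ)².
z_{α/2} = 1.960 (two-sided α = 0.05); z_β = 1.282 (power 90% → β = 0.1).
n = (3.242 × 16.2 / 8.33)² = 39.75
Round up: n = 40.

40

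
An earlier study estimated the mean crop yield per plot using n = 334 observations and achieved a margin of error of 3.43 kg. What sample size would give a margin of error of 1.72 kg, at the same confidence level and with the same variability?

1329

Margin of error scales as 1/√n, so n₂ = n₁·(E₁/E₂)².
n₂ = 334 × (3.43/1.72)² = 334 × 3.977 = 1328.32
Round up: n₂ = 1329.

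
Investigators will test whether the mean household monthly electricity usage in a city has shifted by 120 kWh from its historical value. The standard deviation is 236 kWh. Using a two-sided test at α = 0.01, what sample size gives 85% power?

51

For a one-sample z-test, n = ((z_{α/2} + z_β)·σ/δ)².
z_{α/2} = 2.576 (two-sided α = 0.01); z_β = 1.036 (power 85% → β = 0.15).
n = (3.612 × 236 / 120)² = 50.46
Round up: n = 51.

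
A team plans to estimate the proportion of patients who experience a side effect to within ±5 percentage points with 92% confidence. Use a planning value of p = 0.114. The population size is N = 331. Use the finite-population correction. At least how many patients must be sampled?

For a proportion with margin E = 0.05 at 92% confidence, z = 1.751.
n = p̂(1−p̂)(z/E)² = 0.114 × 0.886 × (1.751/0.05)² = 123.87 — call this n₀.
Finite-population correction with N = 331: n = n₀ / (1 + (n₀−1)/N) = 123.87 / 1.371 = 90.35
Round up: n = 91.

91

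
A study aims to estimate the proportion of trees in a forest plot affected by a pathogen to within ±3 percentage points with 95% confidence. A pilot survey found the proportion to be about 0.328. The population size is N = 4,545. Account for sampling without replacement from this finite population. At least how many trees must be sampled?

n = 780

For a proportion with margin E = 0.03 at 95% confidence, z = 1.960.
n = p̂(1−p̂)(z/E)² = 0.328 × 0.672 × (1.960/0.03)² = 940.83 — call this n₀.
Finite-population correction with N = 4,545: n = n₀ / (1 + (n₀−1)/N) = 940.83 / 1.207 = 779.48
Round up: n = 780.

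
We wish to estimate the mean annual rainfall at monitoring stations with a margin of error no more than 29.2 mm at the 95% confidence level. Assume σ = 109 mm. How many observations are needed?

n = 54

For a mean, the margin of error is E = z·σ/√n, so n = (zσ/E)².
At 95% confidence, z = 1.960.
n = (1.960 × 109 / 29.2)² = 53.53
Round up: n = 54.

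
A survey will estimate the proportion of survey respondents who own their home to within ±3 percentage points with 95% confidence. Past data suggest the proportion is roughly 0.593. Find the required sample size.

1031

For a proportion with margin E = 0.03 at 95% confidence, z = 1.960.
n = p̂(1−p̂)(z/E)² = 0.593 × 0.407 × (1.960/0.03)² = 1030.19
Round up: n = 1031.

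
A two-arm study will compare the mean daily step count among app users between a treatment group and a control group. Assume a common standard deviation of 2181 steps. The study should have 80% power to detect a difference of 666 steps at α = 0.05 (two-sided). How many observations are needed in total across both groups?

338 total

For two equal groups, n per group = 2·((z_{α/2} + z_β)·σ/δ)².
z_{α/2} = 1.960; z_β = 0.842 (power 80%).
n = 2 × (2.802 × 2181 / 666)² = 2 × 84.20 = 168.40
Round up: n = 169 per group.
Total across both groups: 2 × 169 = 338.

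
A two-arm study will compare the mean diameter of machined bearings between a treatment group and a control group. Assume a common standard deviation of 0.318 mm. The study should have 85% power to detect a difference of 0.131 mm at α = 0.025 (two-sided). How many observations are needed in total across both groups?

254 total

For two equal groups, n per group = 2·((z_{α/2} + z_β)·σ/δ)².
z_{α/2} = 2.241; z_β = 1.036 (power 85%).
n = 2 × (3.277 × 0.318 / 0.131)² = 2 × 63.28 = 126.56
Round up: n = 127 per group.
Total across both groups: 2 × 127 = 254.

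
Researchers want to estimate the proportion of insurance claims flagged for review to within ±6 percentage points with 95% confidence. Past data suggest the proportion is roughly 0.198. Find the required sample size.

For a proportion with margin E = 0.06 at 95% confidence, z = 1.960.
n = p̂(1−p̂)(z/E)² = 0.198 × 0.802 × (1.960/0.06)² = 169.45
Round up: n = 170.

170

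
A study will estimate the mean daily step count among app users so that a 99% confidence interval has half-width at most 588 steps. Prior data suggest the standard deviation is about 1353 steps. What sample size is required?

For a mean, the margin of error is E = z·σ/√n, so n = (zσ/E)².
At 99% confidence, z = 2.576.
n = (2.576 × 1353 / 588)² = 35.13
Round up: n = 36.

36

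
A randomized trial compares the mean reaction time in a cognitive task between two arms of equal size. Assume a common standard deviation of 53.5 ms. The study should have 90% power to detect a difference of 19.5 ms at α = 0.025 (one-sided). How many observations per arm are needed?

159 per group

For two equal groups, n per group = 2·((z_α + z_β)·σ/δ)².
z_α = 1.960; z_β = 1.282 (power 90%).
n = 2 × (3.242 × 53.5 / 19.5)² = 2 × 79.12 = 158.24
Round up: n = 159 per group.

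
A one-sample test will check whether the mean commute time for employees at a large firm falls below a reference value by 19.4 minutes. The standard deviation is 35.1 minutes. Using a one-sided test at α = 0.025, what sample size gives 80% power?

26

For a one-sample z-test, n = ((z_α + z_β)·σ/δ)².
z_α = 1.960 (one-sided α = 0.025); z_β = 0.842 (power 80% → β = 0.2).
n = (2.802 × 35.1 / 19.4)² = 25.70
Round up: n = 26.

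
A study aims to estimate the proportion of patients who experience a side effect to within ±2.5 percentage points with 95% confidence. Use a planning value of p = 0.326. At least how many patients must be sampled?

1351

For a proportion with margin E = 0.025 at 95% confidence, z = 1.960.
n = p̂(1−p̂)(z/E)² = 0.326 × 0.674 × (1.960/0.025)² = 1350.55
Round up: n = 1351.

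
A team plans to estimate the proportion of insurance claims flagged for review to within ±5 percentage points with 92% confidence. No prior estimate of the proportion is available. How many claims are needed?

307

For a proportion with margin E = 0.05 at 92% confidence, z = 1.751.
With no prior estimate, use p = 0.5, which maximizes p(1−p) at 0.25.
n = 0.25 × (z/E)² = 0.25 × (1.751/0.05)² = 306.60
Round up: n = 307.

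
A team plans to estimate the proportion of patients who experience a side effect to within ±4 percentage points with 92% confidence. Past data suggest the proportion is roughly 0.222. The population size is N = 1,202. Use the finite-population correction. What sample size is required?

260

For a proportion with margin E = 0.04 at 92% confidence, z = 1.751.
n = p̂(1−p̂)(z/E)² = 0.222 × 0.778 × (1.751/0.04)² = 330.97 — call this n₀.
Finite-population correction with N = 1,202: n = n₀ / (1 + (n₀−1)/N) = 330.97 / 1.275 = 259.58
Round up: n = 260.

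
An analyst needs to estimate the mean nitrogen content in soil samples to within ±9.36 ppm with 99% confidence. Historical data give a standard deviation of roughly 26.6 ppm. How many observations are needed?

54

For a mean, the margin of error is E = z·σ/√n, so n = (zσ/E)².
At 99% confidence, z = 2.576.
n = (2.576 × 26.6 / 9.36)² = 53.59
Round up: n = 54.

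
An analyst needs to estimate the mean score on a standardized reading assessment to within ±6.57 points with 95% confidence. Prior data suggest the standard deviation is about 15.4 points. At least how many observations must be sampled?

22

For a mean, the margin of error is E = z·σ/√n, so n = (zσ/E)².
At 95% confidence, z = 1.960.
n = (1.960 × 15.4 / 6.57)² = 21.11
Round up: n = 22.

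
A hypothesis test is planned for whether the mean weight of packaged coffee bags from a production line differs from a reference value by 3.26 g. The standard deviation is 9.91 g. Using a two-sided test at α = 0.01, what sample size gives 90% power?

For a one-sample z-test, n = ((z_{α/2} + z_β)·σ/δ)².
z_{α/2} = 2.576 (two-sided α = 0.01); z_β = 1.282 (power 90% → β = 0.1).
n = (3.858 × 9.91 / 3.26)² = 137.54
Round up: n = 138.

n = 138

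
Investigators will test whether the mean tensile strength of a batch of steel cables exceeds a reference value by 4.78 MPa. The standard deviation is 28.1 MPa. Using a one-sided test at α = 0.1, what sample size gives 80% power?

156

For a one-sample z-test, n = ((z_α + z_β)·σ/δ)².
z_α = 1.282 (one-sided α = 0.1); z_β = 0.842 (power 80% → β = 0.2).
n = (2.124 × 28.1 / 4.78)² = 155.91
Round up: n = 156.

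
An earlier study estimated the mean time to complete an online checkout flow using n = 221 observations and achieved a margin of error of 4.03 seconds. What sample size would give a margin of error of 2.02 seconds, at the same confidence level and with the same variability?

n = 880

Margin of error scales as 1/√n, so n₂ = n₁·(E₁/E₂)².
n₂ = 221 × (4.03/2.02)² = 221 × 3.98 = 879.58
Round up: n₂ = 880.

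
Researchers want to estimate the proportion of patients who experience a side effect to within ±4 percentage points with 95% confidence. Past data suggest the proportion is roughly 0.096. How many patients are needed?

209

For a proportion with margin E = 0.04 at 95% confidence, z = 1.960.
n = p̂(1−p̂)(z/E)² = 0.096 × 0.904 × (1.960/0.04)² = 208.37
Round up: n = 209.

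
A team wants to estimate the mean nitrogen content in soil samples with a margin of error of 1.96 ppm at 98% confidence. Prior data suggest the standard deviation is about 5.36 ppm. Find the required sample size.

For a mean, the margin of error is E = z·σ/√n, so n = (zσ/E)².
At 98% confidence, z = 2.326.
n = (2.326 × 5.36 / 1.96)² = 40.46
Round up: n = 41.

41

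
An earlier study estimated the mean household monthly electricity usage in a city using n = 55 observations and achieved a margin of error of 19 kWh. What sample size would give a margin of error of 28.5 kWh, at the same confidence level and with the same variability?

Margin of error scales as 1/√n, so n₂ = n₁·(E₁/E₂)².
n₂ = 55 × (19/28.5)² = 55 × 0.4444 = 24.44
Round up: n₂ = 25.

25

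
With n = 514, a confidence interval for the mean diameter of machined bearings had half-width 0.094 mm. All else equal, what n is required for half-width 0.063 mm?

1145

Margin of error scales as 1/√n, so n₂ = n₁·(E₁/E₂)².
n₂ = 514 × (0.094/0.063)² = 514 × 2.226 = 1144.16
Round up: n₂ = 1145.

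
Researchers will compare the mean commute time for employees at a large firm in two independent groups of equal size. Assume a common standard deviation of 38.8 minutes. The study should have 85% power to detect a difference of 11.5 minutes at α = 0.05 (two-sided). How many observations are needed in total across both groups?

For two equal groups, n per group = 2·((z_{α/2} + z_β)·σ/δ)².
z_{α/2} = 1.960; z_β = 1.036 (power 85%).
n = 2 × (2.996 × 38.8 / 11.5)² = 2 × 102.18 = 204.36
Round up: n = 205 per group.
Total across both groups: 2 × 205 = 410.

410 total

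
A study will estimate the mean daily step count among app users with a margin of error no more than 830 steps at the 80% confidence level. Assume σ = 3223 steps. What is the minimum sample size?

For a mean, the margin of error is E = z·σ/√n, so n = (zσ/E)².
At 80% confidence, z = 1.282.
n = (1.282 × 3223 / 830)² = 24.78
Round up: n = 25.

n = 25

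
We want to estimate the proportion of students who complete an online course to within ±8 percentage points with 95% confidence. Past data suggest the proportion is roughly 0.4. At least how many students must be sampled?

For a proportion with margin E = 0.08 at 95% confidence, z = 1.960.
n = p̂(1−p̂)(z/E)² = 0.4 × 0.6 × (1.960/0.08)² = 144.06
Round up: n = 145.

145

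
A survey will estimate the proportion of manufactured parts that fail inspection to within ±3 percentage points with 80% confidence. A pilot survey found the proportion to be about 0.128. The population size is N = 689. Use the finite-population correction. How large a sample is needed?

158

For a proportion with margin E = 0.03 at 80% confidence, z = 1.282.
n = p̂(1−p̂)(z/E)² = 0.128 × 0.872 × (1.282/0.03)² = 203.83 — call this n₀.
Finite-population correction with N = 689: n = n₀ / (1 + (n₀−1)/N) = 203.83 / 1.294 = 157.52
Round up: n = 158.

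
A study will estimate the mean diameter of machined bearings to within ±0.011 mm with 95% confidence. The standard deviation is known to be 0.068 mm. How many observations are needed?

For a mean, the margin of error is E = z·σ/√n, so n = (zσ/E)².
At 95% confidence, z = 1.960.
n = (1.960 × 0.068 / 0.011)² = 146.81
Round up: n = 147.

147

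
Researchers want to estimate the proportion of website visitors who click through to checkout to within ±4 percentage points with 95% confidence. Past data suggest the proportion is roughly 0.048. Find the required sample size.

110

For a proportion with margin E = 0.04 at 95% confidence, z = 1.960.
n = p̂(1−p̂)(z/E)² = 0.048 × 0.952 × (1.960/0.04)² = 109.72
Round up: n = 110.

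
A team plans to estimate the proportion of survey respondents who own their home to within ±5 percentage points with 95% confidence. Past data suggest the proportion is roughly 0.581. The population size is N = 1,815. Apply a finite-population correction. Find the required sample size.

311

For a proportion with margin E = 0.05 at 95% confidence, z = 1.960.
n = p̂(1−p̂)(z/E)² = 0.581 × 0.419 × (1.960/0.05)² = 374.08 — call this n₀.
Finite-population correction with N = 1,815: n = n₀ / (1 + (n₀−1)/N) = 374.08 / 1.206 = 310.18
Round up: n = 311.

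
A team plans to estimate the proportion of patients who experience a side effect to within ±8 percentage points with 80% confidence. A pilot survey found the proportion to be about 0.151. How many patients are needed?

33

For a proportion with margin E = 0.08 at 80% confidence, z = 1.282.
n = p̂(1−p̂)(z/E)² = 0.151 × 0.849 × (1.282/0.08)² = 32.92
Round up: n = 33.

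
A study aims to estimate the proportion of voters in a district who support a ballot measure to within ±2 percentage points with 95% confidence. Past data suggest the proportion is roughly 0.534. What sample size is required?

For a proportion with margin E = 0.02 at 95% confidence, z = 1.960.
n = p̂(1−p̂)(z/E)² = 0.534 × 0.466 × (1.960/0.02)² = 2389.90
Round up: n = 2390.

n = 2390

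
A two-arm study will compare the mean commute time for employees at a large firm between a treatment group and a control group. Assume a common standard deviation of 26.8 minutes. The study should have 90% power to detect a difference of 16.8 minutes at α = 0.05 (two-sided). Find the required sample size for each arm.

For two equal groups, n per group = 2·((z_{α/2} + z_β)·σ/δ)².
z_{α/2} = 1.960; z_β = 1.282 (power 90%).
n = 2 × (3.242 × 26.8 / 16.8)² = 2 × 26.75 = 53.50
Round up: n = 54 per group.

54 per group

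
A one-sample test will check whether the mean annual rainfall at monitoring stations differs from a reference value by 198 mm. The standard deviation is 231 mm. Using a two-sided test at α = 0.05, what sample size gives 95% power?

For a one-sample z-test, n = ((z_{α/2} + z_β)·σ/δ)².
z_{α/2} = 1.960 (two-sided α = 0.05); z_β = 1.645 (power 95% → β = 0.05).
n = (3.605 × 231 / 198)² = 17.69
Round up: n = 18.

18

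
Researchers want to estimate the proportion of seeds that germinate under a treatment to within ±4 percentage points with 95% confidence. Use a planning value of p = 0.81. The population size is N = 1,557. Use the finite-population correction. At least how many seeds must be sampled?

For a proportion with margin E = 0.04 at 95% confidence, z = 1.960.
n = p̂(1−p̂)(z/E)² = 0.81 × 0.19 × (1.960/0.04)² = 369.51 — call this n₀.
Finite-population correction with N = 1,557: n = n₀ / (1 + (n₀−1)/N) = 369.51 / 1.237 = 298.71
Round up: n = 299.

299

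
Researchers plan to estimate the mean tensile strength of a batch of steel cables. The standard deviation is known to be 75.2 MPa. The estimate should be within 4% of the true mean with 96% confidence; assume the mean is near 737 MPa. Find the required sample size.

For a mean, the margin of error is E = z·σ/√n, so n = (zσ/E)².
At 96% confidence, z = 2.054.
E = 4% of 737 = 29.48 MPa.
n = (2.054 × 75.2 / 29.48)² = 27.45
Round up: n = 28.

28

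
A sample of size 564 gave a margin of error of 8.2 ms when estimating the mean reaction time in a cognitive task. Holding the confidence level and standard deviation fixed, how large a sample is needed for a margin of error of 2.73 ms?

n = 5089

Margin of error scales as 1/√n, so n₂ = n₁·(E₁/E₂)².
n₂ = 564 × (8.2/2.73)² = 564 × 9.022 = 5088.41
Round up: n₂ = 5089.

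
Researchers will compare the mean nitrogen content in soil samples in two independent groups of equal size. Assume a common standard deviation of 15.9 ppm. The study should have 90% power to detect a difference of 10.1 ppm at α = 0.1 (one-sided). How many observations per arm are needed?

For two equal groups, n per group = 2·((z_α + z_β)·σ/δ)².
z_α = 1.282; z_β = 1.282 (power 90%).
n = 2 × (2.564 × 15.9 / 10.1)² = 2 × 16.29 = 32.58
Round up: n = 33 per group.

33 per group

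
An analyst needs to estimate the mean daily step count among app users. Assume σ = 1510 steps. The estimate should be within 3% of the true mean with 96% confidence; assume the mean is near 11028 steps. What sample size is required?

For a mean, the margin of error is E = z·σ/√n, so n = (zσ/E)².
At 96% confidence, z = 2.054.
E = 3% of 11028 = 330.8 steps.
n = (2.054 × 1510 / 330.8)² = 87.89
Round up: n = 88.

88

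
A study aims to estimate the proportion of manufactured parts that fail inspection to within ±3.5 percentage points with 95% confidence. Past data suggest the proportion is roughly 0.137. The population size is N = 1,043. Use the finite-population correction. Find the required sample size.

n = 274

For a proportion with margin E = 0.035 at 95% confidence, z = 1.960.
n = p̂(1−p̂)(z/E)² = 0.137 × 0.863 × (1.960/0.035)² = 370.77 — call this n₀.
Finite-population correction with N = 1,043: n = n₀ / (1 + (n₀−1)/N) = 370.77 / 1.355 = 273.63
Round up: n = 274.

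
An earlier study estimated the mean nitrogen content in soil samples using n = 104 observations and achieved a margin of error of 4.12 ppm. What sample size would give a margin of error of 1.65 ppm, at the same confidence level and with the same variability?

649

Margin of error scales as 1/√n, so n₂ = n₁·(E₁/E₂)².
n₂ = 104 × (4.12/1.65)² = 104 × 6.235 = 648.44
Round up: n₂ = 649.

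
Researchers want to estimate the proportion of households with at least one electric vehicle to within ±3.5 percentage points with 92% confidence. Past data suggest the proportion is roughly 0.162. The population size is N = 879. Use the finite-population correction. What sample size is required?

For a proportion with margin E = 0.035 at 92% confidence, z = 1.751.
n = p̂(1−p̂)(z/E)² = 0.162 × 0.838 × (1.751/0.035)² = 339.78 — call this n₀.
Finite-population correction with N = 879: n = n₀ / (1 + (n₀−1)/N) = 339.78 / 1.385 = 245.33
Round up: n = 246.

246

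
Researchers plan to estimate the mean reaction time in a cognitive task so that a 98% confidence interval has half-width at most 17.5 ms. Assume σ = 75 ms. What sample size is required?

For a mean, the margin of error is E = z·σ/√n, so n = (zσ/E)².
At 98% confidence, z = 2.326.
n = (2.326 × 75 / 17.5)² = 99.37
Round up: n = 100.

100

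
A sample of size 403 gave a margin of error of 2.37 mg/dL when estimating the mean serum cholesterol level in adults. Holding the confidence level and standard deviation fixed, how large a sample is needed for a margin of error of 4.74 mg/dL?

Margin of error scales as 1/√n, so n₂ = n₁·(E₁/E₂)².
n₂ = 403 × (2.37/4.74)² = 403 × 0.25 = 100.75
Round up: n₂ = 101.

n = 101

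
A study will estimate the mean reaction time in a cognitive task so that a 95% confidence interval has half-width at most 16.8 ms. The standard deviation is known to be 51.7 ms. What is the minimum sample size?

37

For a mean, the margin of error is E = z·σ/√n, so n = (zσ/E)².
At 95% confidence, z = 1.960.
n = (1.960 × 51.7 / 16.8)² = 36.38
Round up: n = 37.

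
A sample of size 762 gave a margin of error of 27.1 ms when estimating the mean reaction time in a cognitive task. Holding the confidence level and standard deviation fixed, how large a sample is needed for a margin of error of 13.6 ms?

Margin of error scales as 1/√n, so n₂ = n₁·(E₁/E₂)².
n₂ = 762 × (27.1/13.6)² = 762 × 3.971 = 3025.90
Round up: n₂ = 3026.

3026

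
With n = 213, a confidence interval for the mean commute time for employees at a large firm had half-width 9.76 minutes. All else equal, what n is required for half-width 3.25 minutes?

n = 1921

Margin of error scales as 1/√n, so n₂ = n₁·(E₁/E₂)².
n₂ = 213 × (9.76/3.25)² = 213 × 9.018 = 1920.83
Round up: n₂ = 1921.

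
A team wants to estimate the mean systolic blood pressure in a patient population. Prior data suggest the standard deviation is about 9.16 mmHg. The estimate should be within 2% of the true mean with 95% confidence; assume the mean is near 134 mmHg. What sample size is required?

n = 45

For a mean, the margin of error is E = z·σ/√n, so n = (zσ/E)².
At 95% confidence, z = 1.960.
E = 2% of 134 = 2.68 mmHg.
n = (1.960 × 9.16 / 2.68)² = 44.88
Round up: n = 45.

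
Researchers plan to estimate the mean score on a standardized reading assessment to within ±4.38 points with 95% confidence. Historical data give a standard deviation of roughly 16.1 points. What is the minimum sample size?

52

For a mean, the margin of error is E = z·σ/√n, so n = (zσ/E)².
At 95% confidence, z = 1.960.
n = (1.960 × 16.1 / 4.38)² = 51.91
Round up: n = 52.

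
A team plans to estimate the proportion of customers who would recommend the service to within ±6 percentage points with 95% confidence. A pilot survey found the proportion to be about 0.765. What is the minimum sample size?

n = 192

For a proportion with margin E = 0.06 at 95% confidence, z = 1.960.
n = p̂(1−p̂)(z/E)² = 0.765 × 0.235 × (1.960/0.06)² = 191.84
Round up: n = 192.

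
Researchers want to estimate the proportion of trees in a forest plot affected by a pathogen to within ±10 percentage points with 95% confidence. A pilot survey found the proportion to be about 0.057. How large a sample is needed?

For a proportion with margin E = 0.1 at 95% confidence, z = 1.960.
n = p̂(1−p̂)(z/E)² = 0.057 × 0.943 × (1.960/0.1)² = 20.65
Round up: n = 21.

n = 21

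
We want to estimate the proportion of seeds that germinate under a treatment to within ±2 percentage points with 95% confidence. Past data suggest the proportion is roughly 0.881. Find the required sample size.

1007

For a proportion with margin E = 0.02 at 95% confidence, z = 1.960.
n = p̂(1−p̂)(z/E)² = 0.881 × 0.119 × (1.960/0.02)² = 1006.87
Round up: n = 1007.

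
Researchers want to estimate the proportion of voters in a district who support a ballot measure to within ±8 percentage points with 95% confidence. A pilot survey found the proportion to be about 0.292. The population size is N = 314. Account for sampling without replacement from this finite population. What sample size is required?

For a proportion with margin E = 0.08 at 95% confidence, z = 1.960.
n = p̂(1−p̂)(z/E)² = 0.292 × 0.708 × (1.960/0.08)² = 124.09 — call this n₀.
Finite-population correction with N = 314: n = n₀ / (1 + (n₀−1)/N) = 124.09 / 1.392 = 89.15
Round up: n = 90.

90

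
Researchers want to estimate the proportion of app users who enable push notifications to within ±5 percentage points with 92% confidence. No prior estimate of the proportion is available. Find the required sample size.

For a proportion with margin E = 0.05 at 92% confidence, z = 1.751.
With no prior estimate, use p = 0.5, which maximizes p(1−p) at 0.25.
n = 0.25 × (z/E)² = 0.25 × (1.751/0.05)² = 306.60
Round up: n = 307.

n = 307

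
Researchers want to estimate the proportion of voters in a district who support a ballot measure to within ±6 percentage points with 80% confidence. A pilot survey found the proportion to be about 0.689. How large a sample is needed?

For a proportion with margin E = 0.06 at 80% confidence, z = 1.282.
n = p̂(1−p̂)(z/E)² = 0.689 × 0.311 × (1.282/0.06)² = 97.83
Round up: n = 98.

n = 98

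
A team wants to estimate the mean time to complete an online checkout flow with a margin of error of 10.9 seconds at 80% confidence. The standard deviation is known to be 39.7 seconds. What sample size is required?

22

For a mean, the margin of error is E = z·σ/√n, so n = (zσ/E)².
At 80% confidence, z = 1.282.
n = (1.282 × 39.7 / 10.9)² = 21.80
Round up: n = 22.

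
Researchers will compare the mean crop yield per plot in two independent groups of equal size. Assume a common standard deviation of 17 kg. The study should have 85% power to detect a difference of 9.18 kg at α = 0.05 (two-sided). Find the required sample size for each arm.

For two equal groups, n per group = 2·((z_{α/2} + z_β)·σ/δ)².
z_{α/2} = 1.960; z_β = 1.036 (power 85%).
n = 2 × (2.996 × 17 / 9.18)² = 2 × 30.78 = 61.56
Round up: n = 62 per group.

62 per group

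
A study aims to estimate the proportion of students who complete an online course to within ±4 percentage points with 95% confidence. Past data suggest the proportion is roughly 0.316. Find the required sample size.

For a proportion with margin E = 0.04 at 95% confidence, z = 1.960.
n = p̂(1−p̂)(z/E)² = 0.316 × 0.684 × (1.960/0.04)² = 518.96
Round up: n = 519.

n = 519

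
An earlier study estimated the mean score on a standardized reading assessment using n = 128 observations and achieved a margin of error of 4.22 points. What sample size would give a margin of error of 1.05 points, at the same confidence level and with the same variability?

Margin of error scales as 1/√n, so n₂ = n₁·(E₁/E₂)².
n₂ = 128 × (4.22/1.05)² = 128 × 16.15 = 2067.20
Round up: n₂ = 2068.

2068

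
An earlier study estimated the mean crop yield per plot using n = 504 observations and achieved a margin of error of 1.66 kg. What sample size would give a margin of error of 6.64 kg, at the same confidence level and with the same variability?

n = 32

Margin of error scales as 1/√n, so n₂ = n₁·(E₁/E₂)².
n₂ = 504 × (1.66/6.64)² = 504 × 0.0625 = 31.50
Round up: n₂ = 32.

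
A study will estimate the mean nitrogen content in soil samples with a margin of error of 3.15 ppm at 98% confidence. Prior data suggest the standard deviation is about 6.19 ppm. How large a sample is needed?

n = 21

For a mean, the margin of error is E = z·σ/√n, so n = (zσ/E)².
At 98% confidence, z = 2.326.
n = (2.326 × 6.19 / 3.15)² = 20.89
Round up: n = 21.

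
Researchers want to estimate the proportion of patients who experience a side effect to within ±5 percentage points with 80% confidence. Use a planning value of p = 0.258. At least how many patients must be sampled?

For a proportion with margin E = 0.05 at 80% confidence, z = 1.282.
n = p̂(1−p̂)(z/E)² = 0.258 × 0.742 × (1.282/0.05)² = 125.85
Round up: n = 126.

n = 126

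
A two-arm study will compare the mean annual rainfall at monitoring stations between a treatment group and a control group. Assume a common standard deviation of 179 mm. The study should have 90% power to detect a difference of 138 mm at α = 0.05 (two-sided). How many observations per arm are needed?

For two equal groups, n per group = 2·((z_{α/2} + z_β)·σ/δ)².
z_{α/2} = 1.960; z_β = 1.282 (power 90%).
n = 2 × (3.242 × 179 / 138)² = 2 × 17.68 = 35.36
Round up: n = 36 per group.

36 per group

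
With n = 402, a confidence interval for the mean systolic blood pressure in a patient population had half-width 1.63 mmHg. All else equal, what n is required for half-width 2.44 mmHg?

n = 180

Margin of error scales as 1/√n, so n₂ = n₁·(E₁/E₂)².
n₂ = 402 × (1.63/2.44)² = 402 × 0.4463 = 179.41
Round up: n₂ = 180.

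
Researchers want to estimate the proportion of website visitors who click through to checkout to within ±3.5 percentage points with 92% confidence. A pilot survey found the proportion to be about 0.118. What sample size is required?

For a proportion with margin E = 0.035 at 92% confidence, z = 1.751.
n = p̂(1−p̂)(z/E)² = 0.118 × 0.882 × (1.751/0.035)² = 260.49
Round up: n = 261.

261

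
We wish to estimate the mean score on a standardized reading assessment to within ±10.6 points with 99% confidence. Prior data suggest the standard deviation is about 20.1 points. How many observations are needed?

24

For a mean, the margin of error is E = z·σ/√n, so n = (zσ/E)².
At 99% confidence, z = 2.576.
n = (2.576 × 20.1 / 10.6)² = 23.86
Round up: n = 24.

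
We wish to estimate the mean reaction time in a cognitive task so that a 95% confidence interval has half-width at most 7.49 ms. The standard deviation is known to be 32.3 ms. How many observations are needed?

For a mean, the margin of error is E = z·σ/√n, so n = (zσ/E)².
At 95% confidence, z = 1.960.
n = (1.960 × 32.3 / 7.49)² = 71.44
Round up: n = 72.

72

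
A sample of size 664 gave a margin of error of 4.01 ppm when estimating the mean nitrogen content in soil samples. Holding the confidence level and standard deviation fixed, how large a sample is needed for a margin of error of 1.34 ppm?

Margin of error scales as 1/√n, so n₂ = n₁·(E₁/E₂)².
n₂ = 664 × (4.01/1.34)² = 664 × 8.955 = 5946.12
Round up: n₂ = 5947.

n = 5947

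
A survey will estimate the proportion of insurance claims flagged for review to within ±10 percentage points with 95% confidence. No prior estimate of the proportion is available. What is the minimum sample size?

For a proportion with margin E = 0.1 at 95% confidence, z = 1.960.
With no prior estimate, use p = 0.5, which maximizes p(1−p) at 0.25.
n = 0.25 × (z/E)² = 0.25 × (1.960/0.1)² = 96.04
Round up: n = 97.

97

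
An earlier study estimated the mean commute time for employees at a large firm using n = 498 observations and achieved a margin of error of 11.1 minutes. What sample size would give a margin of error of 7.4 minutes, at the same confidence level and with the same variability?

Margin of error scales as 1/√n, so n₂ = n₁·(E₁/E₂)².
n₂ = 498 × (11.1/7.4)² = 498 × 2.25 = 1120.50
Round up: n₂ = 1121.

1121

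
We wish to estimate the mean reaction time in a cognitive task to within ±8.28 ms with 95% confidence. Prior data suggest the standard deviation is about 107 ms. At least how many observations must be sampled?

For a mean, the margin of error is E = z·σ/√n, so n = (zσ/E)².
At 95% confidence, z = 1.960.
n = (1.960 × 107 / 8.28)² = 641.53
Round up: n = 642.

n = 642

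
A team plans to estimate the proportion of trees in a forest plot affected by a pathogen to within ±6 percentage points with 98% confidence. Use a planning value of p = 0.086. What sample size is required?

For a proportion with margin E = 0.06 at 98% confidence, z = 2.326.
n = p̂(1−p̂)(z/E)² = 0.086 × 0.914 × (2.326/0.06)² = 118.13
Round up: n = 119.

119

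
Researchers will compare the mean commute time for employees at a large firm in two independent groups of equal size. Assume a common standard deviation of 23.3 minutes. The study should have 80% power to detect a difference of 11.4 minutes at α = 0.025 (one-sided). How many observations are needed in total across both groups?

For two equal groups, n per group = 2·((z_α + z_β)·σ/δ)².
z_α = 1.960; z_β = 0.842 (power 80%).
n = 2 × (2.802 × 23.3 / 11.4)² = 2 × 32.80 = 65.60
Round up: n = 66 per group.
Total across both groups: 2 × 66 = 132.

132 total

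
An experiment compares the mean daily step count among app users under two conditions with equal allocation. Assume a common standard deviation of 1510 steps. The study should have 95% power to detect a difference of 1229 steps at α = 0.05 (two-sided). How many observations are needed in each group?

40 per group

For two equal groups, n per group = 2·((z_{α/2} + z_β)·σ/δ)².
z_{α/2} = 1.960; z_β = 1.645 (power 95%).
n = 2 × (3.605 × 1510 / 1229)² = 2 × 19.62 = 39.24
Round up: n = 40 per group.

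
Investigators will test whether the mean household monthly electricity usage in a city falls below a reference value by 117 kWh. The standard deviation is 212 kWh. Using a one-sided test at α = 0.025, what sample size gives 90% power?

n = 35

For a one-sample z-test, n = ((z_α + z_β)·σ/δ)².
z_α = 1.960 (one-sided α = 0.025); z_β = 1.282 (power 90% → β = 0.1).
n = (3.242 × 212 / 117)² = 34.51
Round up: n = 35.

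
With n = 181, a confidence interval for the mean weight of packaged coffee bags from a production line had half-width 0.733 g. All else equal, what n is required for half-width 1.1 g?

Margin of error scales as 1/√n, so n₂ = n₁·(E₁/E₂)².
n₂ = 181 × (0.733/1.1)² = 181 × 0.444 = 80.36
Round up: n₂ = 81.

81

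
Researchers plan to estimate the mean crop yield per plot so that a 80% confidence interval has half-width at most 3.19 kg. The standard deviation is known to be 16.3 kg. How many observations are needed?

For a mean, the margin of error is E = z·σ/√n, so n = (zσ/E)².
At 80% confidence, z = 1.282.
n = (1.282 × 16.3 / 3.19)² = 42.91
Round up: n = 43.

n = 43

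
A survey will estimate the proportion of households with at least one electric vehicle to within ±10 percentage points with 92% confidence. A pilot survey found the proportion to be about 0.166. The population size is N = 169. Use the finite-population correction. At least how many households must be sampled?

For a proportion with margin E = 0.1 at 92% confidence, z = 1.751.
n = p̂(1−p̂)(z/E)² = 0.166 × 0.834 × (1.751/0.1)² = 42.45 — call this n₀.
Finite-population correction with N = 169: n = n₀ / (1 + (n₀−1)/N) = 42.45 / 1.245 = 34.10
Round up: n = 35.

35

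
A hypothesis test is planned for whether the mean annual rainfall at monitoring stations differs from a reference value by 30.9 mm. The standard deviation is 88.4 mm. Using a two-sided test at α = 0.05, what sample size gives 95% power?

107

For a one-sample z-test, n = ((z_{α/2} + z_β)·σ/δ)².
z_{α/2} = 1.960 (two-sided α = 0.05); z_β = 1.645 (power 95% → β = 0.05).
n = (3.605 × 88.4 / 30.9)² = 106.36
Round up: n = 107.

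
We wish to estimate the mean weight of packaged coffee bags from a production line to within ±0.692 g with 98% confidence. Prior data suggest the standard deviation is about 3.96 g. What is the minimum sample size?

For a mean, the margin of error is E = z·σ/√n, so n = (zσ/E)².
At 98% confidence, z = 2.326.
n = (2.326 × 3.96 / 0.692)² = 177.17
Round up: n = 178.

n = 178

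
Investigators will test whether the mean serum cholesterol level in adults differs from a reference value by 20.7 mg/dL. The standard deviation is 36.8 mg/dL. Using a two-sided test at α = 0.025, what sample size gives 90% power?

For a one-sample z-test, n = ((z_{α/2} + z_β)·σ/δ)².
z_{α/2} = 2.241 (two-sided α = 0.025); z_β = 1.282 (power 90% → β = 0.1).
n = (3.523 × 36.8 / 20.7)² = 39.23
Round up: n = 40.

40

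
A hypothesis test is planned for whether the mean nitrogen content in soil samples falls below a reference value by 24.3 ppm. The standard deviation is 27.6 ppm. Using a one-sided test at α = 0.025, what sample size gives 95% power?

For a one-sample z-test, n = ((z_α + z_β)·σ/δ)².
z_α = 1.960 (one-sided α = 0.025); z_β = 1.645 (power 95% → β = 0.05).
n = (3.605 × 27.6 / 24.3)² = 16.77
Round up: n = 17.

17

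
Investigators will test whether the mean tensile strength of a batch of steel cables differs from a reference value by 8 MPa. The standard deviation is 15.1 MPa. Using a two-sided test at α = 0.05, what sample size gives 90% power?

n = 38

For a one-sample z-test, n = ((z_{α/2} + z_β)·σ/δ)².
z_{α/2} = 1.960 (two-sided α = 0.05); z_β = 1.282 (power 90% → β = 0.1).
n = (3.242 × 15.1 / 8)² = 37.45
Round up: n = 38.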